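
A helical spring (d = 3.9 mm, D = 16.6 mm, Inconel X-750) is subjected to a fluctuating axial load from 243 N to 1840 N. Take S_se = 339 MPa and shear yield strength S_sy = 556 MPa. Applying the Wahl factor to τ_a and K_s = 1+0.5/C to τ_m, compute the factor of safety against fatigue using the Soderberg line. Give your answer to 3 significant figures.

0.263

C = D/d = 16.6/3.9 = 4.2564; K_W = (4C−1)/(4C−4)+0.615/C = 1.3748; K_s = 1+0.5/C = 1.1175
F_a = (F_max−F_min)/2 = 798.5 N; F_m = (F_max+F_min)/2 = 1041.5 N
τ_a = K_W·8F_aD/(πd³) = 1.3748 × 569.02 = 782.29 MPa
τ_m = K_s·8F_mD/(πd³) = 1.1175 × 742.19 = 829.37 MPa
Soderberg: 1/n_f = τ_a/S_se + τ_m/S_sy = 782.29/339 + 829.37/556 = 2.30765 + 1.49168 = 3.7993
n_f = 1/3.7993 = 0.2632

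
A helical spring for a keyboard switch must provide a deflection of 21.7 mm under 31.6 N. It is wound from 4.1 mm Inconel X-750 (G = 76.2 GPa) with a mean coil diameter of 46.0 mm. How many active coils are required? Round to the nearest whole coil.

Required rate k = F/δ = 31.6/21.7 = 1.4562 N/mm
N_a = Gd⁴/(8D³k) = (76.2×10³ × 4.1⁴)/(8 × 46.0³ × 1.4562)
    = 2.15323e+07 / 1.13394e+06 = 18.99 → 19 coils

19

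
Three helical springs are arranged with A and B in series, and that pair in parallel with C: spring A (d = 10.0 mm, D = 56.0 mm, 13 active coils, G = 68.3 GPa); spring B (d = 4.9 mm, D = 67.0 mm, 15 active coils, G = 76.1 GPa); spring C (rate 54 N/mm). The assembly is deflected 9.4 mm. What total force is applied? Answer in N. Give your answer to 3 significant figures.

k_A = Gd⁴/(8D³N_a) = (68.3×10³)(10.0⁴)/(8·56.0³·13) = 37.396 N/mm
k_B = Gd⁴/(8D³N_a) = (76.1×10³)(4.9⁴)/(8·67.0³·15) = 1.2155 N/mm
Springs A,B series: k_AB = 1/(1/37.396+1/1.2155) = 1.1773 N/mm; parallel with C: k_eq = 1.1773+54 = 55.177 N/mm
F = k_eq·δ = 55.177·9.4 = 518.67 N

519 N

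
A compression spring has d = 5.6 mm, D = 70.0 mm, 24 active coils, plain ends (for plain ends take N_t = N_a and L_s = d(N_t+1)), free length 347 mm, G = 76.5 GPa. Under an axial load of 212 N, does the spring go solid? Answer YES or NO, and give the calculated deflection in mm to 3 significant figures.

NO, δ = 186 mm

k = Gd⁴/(8D³N_a) = (76.5×10³)(5.6⁴)/(8·70.0³·24) = 1.1424 N/mm
N_t = 24; L_s = 5.6·25 = 140 mm; δ_solid = L₀ − L_s = 347 − 140 = 207 mm
δ = F/k = 212/1.1424 = 185.57 mm
δ < δ_solid → spring does not go solid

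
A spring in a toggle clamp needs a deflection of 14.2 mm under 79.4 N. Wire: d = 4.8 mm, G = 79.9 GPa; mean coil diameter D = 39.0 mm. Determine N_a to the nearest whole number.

Required rate k = F/δ = 79.4/14.2 = 5.5915 N/mm
N_a = Gd⁴/(8D³k) = (79.9×10³ × 4.8⁴)/(8 × 39.0³ × 5.5915)
    = 4.24142e+07 / 2.65348e+06 = 15.98 → 16 coils

16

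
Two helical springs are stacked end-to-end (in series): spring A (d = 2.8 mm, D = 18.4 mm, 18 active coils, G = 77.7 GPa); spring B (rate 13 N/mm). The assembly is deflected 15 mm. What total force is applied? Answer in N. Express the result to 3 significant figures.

56.7 N

k_A = Gd⁴/(8D³N_a) = (77.7×10³)(2.8⁴)/(8·18.4³·18) = 5.324 N/mm
Series: 1/k_eq = 1/5.324 + 1/13 = 0.26475; k_eq = 3.7771 N/mm
F = k_eq·δ = 3.7771·15 = 56.657 N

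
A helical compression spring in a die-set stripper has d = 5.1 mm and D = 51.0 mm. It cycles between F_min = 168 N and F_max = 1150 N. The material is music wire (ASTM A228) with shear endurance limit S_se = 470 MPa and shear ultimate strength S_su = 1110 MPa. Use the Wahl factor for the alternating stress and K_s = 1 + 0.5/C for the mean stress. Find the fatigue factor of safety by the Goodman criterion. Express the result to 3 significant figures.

0.561

C = D/d = 51.0/5.1 = 10.0000; K_W = (4C−1)/(4C−4)+0.615/C = 1.1448; K_s = 1+0.5/C = 1.0500
F_a = (F_max−F_min)/2 = 491 N; F_m = (F_max+F_min)/2 = 659 N
τ_a = K_W·8F_aD/(πd³) = 1.1448 × 480.71 = 550.33 MPa
τ_m = K_s·8F_mD/(πd³) = 1.0500 × 645.19 = 677.45 MPa
Goodman: 1/n_f = τ_a/S_se + τ_m/S_su = 550.33/470 + 677.45/1110 = 1.17092 + 0.61031 = 1.7812
n_f = 1/1.7812 = 0.5614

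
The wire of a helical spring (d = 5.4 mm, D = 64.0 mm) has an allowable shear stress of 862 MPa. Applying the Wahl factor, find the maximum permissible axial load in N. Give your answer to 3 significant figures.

743 N

C = D/d = 64.0/5.4 = 11.8519
K_W = (4C−1)/(4C−4) + 0.615/C = 46.407/43.407 + 0.0519 = 1.1210
τ_max = K·8FD/(πd³) → F_max = τ_allow·πd³/(8DK)
F_max = 862·π·5.4³/(8·64.0·1.1210) = 4.2642e+05/573.95 = 742.95 N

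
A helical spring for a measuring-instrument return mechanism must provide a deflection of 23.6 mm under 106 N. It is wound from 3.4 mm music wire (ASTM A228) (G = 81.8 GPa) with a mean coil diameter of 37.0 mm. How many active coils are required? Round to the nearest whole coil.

6

Required rate k = F/δ = 106/23.6 = 4.4915 N/mm
N_a = Gd⁴/(8D³k) = (81.8×10³ × 3.4⁴)/(8 × 37.0³ × 4.4915)
    = 1.09312e+07 / 1.82007e+06 = 6.006 → 6 coils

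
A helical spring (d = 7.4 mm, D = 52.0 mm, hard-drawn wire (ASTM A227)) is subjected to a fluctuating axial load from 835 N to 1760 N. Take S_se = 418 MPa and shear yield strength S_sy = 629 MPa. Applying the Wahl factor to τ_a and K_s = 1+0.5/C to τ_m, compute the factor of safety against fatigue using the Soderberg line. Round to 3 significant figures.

0.862

C = D/d = 52.0/7.4 = 7.0270; K_W = (4C−1)/(4C−4)+0.615/C = 1.2120; K_s = 1+0.5/C = 1.0712
F_a = (F_max−F_min)/2 = 462.5 N; F_m = (F_max+F_min)/2 = 1297.5 N
τ_a = K_W·8F_aD/(πd³) = 1.2120 × 151.13 = 183.17 MPa
τ_m = K_s·8F_mD/(πd³) = 1.0712 × 423.99 = 454.16 MPa
Soderberg: 1/n_f = τ_a/S_se + τ_m/S_sy = 183.17/418 + 454.16/629 = 0.43820 + 0.72203 = 1.1602
n_f = 1/1.1602 = 0.8619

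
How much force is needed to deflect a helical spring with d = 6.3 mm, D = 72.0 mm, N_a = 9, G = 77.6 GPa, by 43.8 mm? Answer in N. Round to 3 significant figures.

199 N

k = Gd⁴/(8D³N_a) = (77.6×10³)(6.3⁴)/(8·72.0³·9) = 4.5488 N/mm
F = k·δ = 4.5488 × 43.8 = 199.24 N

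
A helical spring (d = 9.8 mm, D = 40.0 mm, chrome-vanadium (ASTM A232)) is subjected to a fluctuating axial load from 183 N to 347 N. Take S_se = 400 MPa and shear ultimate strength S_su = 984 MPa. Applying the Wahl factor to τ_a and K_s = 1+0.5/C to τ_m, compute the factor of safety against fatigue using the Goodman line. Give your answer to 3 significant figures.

15.7

C = D/d = 40.0/9.8 = 4.0816; K_W = (4C−1)/(4C−4)+0.615/C = 1.3941; K_s = 1+0.5/C = 1.1225
F_a = (F_max−F_min)/2 = 82 N; F_m = (F_max+F_min)/2 = 265 N
τ_a = K_W·8F_aD/(πd³) = 1.3941 × 8.8743 = 12.371 MPa
τ_m = K_s·8F_mD/(πd³) = 1.1225 × 28.679 = 32.192 MPa
Goodman: 1/n_f = τ_a/S_se + τ_m/S_su = 12.371/400 + 32.192/984 = 0.03093 + 0.03272 = 0.063644
n_f = 1/0.063644 = 15.71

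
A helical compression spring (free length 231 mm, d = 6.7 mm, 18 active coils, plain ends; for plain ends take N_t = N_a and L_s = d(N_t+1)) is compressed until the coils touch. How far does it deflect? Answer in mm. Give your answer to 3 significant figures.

104 mm

N_t = 18; L_s = 6.7·19 = 127.3 mm
δ_solid = L₀ − L_s = 231 − 127.3 = 103.7 mm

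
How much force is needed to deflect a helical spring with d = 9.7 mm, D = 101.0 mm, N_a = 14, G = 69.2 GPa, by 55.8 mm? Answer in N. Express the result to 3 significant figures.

k = Gd⁴/(8D³N_a) = (69.2×10³)(9.7⁴)/(8·101.0³·14) = 5.309 N/mm
F = k·δ = 5.309 × 55.8 = 296.24 N

296 N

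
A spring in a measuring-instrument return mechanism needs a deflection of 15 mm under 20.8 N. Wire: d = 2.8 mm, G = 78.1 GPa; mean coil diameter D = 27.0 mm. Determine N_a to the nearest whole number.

22

Required rate k = F/δ = 20.8/15 = 1.3867 N/mm
N_a = Gd⁴/(8D³k) = (78.1×10³ × 2.8⁴)/(8 × 27.0³ × 1.3867)
    = 4.80046e+06 / 218350 = 21.99 → 22 coils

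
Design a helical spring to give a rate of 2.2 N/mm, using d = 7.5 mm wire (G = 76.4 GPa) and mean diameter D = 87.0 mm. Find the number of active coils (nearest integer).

21

N_a = Gd⁴/(8D³k) = (76.4×10³ × 7.5⁴)/(8 × 87.0³ × 2.2)
    = 2.41734e+08 / 1.15897e+07 = 20.86 → 21 coils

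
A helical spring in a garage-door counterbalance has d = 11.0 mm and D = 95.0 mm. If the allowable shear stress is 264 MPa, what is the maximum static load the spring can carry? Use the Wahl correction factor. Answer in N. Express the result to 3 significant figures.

1240 N

C = D/d = 95.0/11.0 = 8.6364
K_W = (4C−1)/(4C−4) + 0.615/C = 33.545/30.545 + 0.0712 = 1.1694
τ_max = K·8FD/(πd³) → F_max = τ_allow·πd³/(8DK)
F_max = 264·π·11.0³/(8·95.0·1.1694) = 1.1039e+06/888.76 = 1242.1 N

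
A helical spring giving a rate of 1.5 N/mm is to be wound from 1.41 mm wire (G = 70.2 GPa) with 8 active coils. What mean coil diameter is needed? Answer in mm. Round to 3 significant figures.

14.2 mm

D = (Gd⁴/(8N_a·k))^(1/3) = (70.2×10³·1.41⁴/(8·8·1.5))^(1/3)
  = (2890.3)^(1/3) = 14.2445 mm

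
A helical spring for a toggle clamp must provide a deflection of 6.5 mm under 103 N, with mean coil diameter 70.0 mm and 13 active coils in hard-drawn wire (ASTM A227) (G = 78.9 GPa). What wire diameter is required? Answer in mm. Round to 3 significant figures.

Required rate k = F/δ = 103/6.5 = 15.846 N/mm
d = (8D³N_a·k / G)^(1/4) = (8·70.0³·13·15.846 / (78.9×10³))^0.25
  = (7164.3)^0.25 = 9.2001 mm

9.20 mm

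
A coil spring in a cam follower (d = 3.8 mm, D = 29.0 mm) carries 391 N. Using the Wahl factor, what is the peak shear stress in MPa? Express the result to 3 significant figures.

Spring index C = D/d = 29.0/3.8 = 7.6316
K_W = (4C−1)/(4C−4) + 0.615/C = 29.526/26.526 + 0.0806 = 1.1937
τ₀ = 8FD/(πd³) = 8·391·29.0/(π·3.8³) = 90712/172.39 = 526.22 MPa
τ_max = K·τ₀ = 1.1937 × 526.22 = 628.13 MPa

628 MPa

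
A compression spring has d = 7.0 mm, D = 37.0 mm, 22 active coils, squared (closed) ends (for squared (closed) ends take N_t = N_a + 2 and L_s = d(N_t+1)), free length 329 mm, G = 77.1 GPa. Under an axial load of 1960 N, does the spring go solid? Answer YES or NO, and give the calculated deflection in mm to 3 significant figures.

NO, δ = 94.4 mm

k = Gd⁴/(8D³N_a) = (77.1×10³)(7.0⁴)/(8·37.0³·22) = 20.765 N/mm
N_t = 24; L_s = 7.0·25 = 175 mm; δ_solid = L₀ − L_s = 329 − 175 = 154 mm
δ = F/k = 1960/20.765 = 94.39 mm
δ < δ_solid → spring does not go solid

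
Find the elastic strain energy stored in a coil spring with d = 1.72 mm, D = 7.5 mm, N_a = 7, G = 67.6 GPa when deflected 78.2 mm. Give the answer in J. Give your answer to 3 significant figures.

k = Gd⁴/(8D³N_a) = (67.6×10³)(1.72⁴)/(8·7.5³·7) = 25.043 N/mm
U = ½kδ² = 0.5 × 25.043 × 78.2² = 76572 N·mm = 76.572 J

76.6 J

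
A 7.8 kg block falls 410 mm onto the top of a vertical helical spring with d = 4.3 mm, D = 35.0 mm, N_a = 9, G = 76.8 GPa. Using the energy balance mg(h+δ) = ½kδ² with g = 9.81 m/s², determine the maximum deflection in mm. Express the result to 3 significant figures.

95.4 mm

k = Gd⁴/(8D³N_a) = (76.8×10³)(4.3⁴)/(8·35.0³·9) = 8.5055 N/mm
W = mg = 7.8 × 9.81 = 76.518 N
½kδ² − Wδ − Wh = 0 → δ = (W + √(W² + 2kWh))/k
δ = (76.518 + √(5855 + 533674))/8.5055 = (76.518 + 734.53)/8.5055 = 95.356 mm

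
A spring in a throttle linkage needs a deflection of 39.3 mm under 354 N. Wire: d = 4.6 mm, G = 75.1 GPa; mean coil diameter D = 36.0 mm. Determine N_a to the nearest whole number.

10

Required rate k = F/δ = 354/39.3 = 9.0076 N/mm
N_a = Gd⁴/(8D³k) = (75.1×10³ × 4.6⁴)/(8 × 36.0³ × 9.0076)
    = 3.36257e+07 / 3.36208e+06 = 10 → 10 coils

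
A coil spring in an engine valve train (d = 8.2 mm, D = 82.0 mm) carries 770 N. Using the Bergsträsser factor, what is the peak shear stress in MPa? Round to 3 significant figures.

Spring index C = D/d = 82.0/8.2 = 10.0000
K_B = (4C+2)/(4C−3) = 42.000/37.000 = 1.1351
τ₀ = 8FD/(πd³) = 8·770·82.0/(π·8.2³) = 505120/1732.2 = 291.61 MPa
τ_max = K·τ₀ = 1.1351 × 291.61 = 331.02 MPa

331 MPa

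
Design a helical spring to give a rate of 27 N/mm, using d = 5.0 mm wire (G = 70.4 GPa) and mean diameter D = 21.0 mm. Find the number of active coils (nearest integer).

N_a = Gd⁴/(8D³k) = (70.4×10³ × 5.0⁴)/(8 × 21.0³ × 27)
    = 4.4e+07 / 2.00038e+06 = 22 → 22 coils

22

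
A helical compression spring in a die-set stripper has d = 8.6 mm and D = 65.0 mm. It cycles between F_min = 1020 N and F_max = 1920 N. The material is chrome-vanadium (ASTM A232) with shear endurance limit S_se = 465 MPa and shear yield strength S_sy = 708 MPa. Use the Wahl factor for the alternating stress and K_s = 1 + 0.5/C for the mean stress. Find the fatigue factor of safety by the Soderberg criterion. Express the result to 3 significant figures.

1.14

C = D/d = 65.0/8.6 = 7.5581; K_W = (4C−1)/(4C−4)+0.615/C = 1.1957; K_s = 1+0.5/C = 1.0662
F_a = (F_max−F_min)/2 = 450 N; F_m = (F_max+F_min)/2 = 1470 N
τ_a = K_W·8F_aD/(πd³) = 1.1957 × 117.1 = 140.02 MPa
τ_m = K_s·8F_mD/(πd³) = 1.0662 × 382.54 = 407.85 MPa
Soderberg: 1/n_f = τ_a/S_se + τ_m/S_sy = 140.02/465 + 407.85/708 = 0.30113 + 0.57605 = 0.87718
n_f = 1/0.87718 = 1.14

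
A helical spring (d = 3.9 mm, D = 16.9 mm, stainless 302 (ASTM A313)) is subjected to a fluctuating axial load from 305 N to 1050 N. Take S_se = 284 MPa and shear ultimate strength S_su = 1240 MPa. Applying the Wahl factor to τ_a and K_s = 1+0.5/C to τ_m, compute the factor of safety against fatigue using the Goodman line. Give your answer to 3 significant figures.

C = D/d = 16.9/3.9 = 4.3333; K_W = (4C−1)/(4C−4)+0.615/C = 1.3669; K_s = 1+0.5/C = 1.1154
F_a = (F_max−F_min)/2 = 372.5 N; F_m = (F_max+F_min)/2 = 677.5 N
τ_a = K_W·8F_aD/(πd³) = 1.3669 × 270.25 = 369.41 MPa
τ_m = K_s·8F_mD/(πd³) = 1.1154 × 491.52 = 548.24 MPa
Goodman: 1/n_f = τ_a/S_se + τ_m/S_su = 369.41/284 + 548.24/1240 = 1.30072 + 0.44213 = 1.7428
n_f = 1/1.7428 = 0.5738

0.574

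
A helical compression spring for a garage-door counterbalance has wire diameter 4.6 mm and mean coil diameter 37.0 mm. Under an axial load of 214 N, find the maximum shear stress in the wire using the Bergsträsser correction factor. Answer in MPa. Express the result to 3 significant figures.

Spring index C = D/d = 37.0/4.6 = 8.0435
K_B = (4C+2)/(4C−3) = 34.174/29.174 = 1.1714
τ₀ = 8FD/(πd³) = 8·214·37.0/(π·4.6³) = 63344/305.79 = 207.15 MPa
τ_max = K·τ₀ = 1.1714 × 207.15 = 242.65 MPa

243 MPa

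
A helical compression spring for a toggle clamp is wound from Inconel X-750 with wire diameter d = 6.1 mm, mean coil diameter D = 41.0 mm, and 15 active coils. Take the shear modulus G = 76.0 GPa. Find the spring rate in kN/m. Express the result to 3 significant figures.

k = Gd⁴/(8D³N_a) = (76.0×10³ × 6.1⁴) / (8 × 41.0³ × 15)
  = 1.05228e+08 / 8.27052e+06 = 12.723 N/mm

12.7 kN/m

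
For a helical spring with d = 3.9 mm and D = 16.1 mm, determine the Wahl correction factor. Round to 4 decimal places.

C = D/d = 16.1/3.9 = 4.1282
K_W = (4C−1)/(4C−4) + 0.615/C = 15.513/12.513 + 0.1490 = 1.3887

1.3887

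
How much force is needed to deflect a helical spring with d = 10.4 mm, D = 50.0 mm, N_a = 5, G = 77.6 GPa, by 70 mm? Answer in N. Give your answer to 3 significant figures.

12700 N

k = Gd⁴/(8D³N_a) = (77.6×10³)(10.4⁴)/(8·50.0³·5) = 181.56 N/mm
F = k·δ = 181.56 × 70 = 12709 N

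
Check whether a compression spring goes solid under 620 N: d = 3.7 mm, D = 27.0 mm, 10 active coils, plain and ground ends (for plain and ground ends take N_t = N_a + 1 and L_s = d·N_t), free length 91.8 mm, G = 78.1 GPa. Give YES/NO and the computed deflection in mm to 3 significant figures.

k = Gd⁴/(8D³N_a) = (78.1×10³)(3.7⁴)/(8·27.0³·10) = 9.2956 N/mm
N_t = 11; L_s = 3.7·11 = 40.7 mm; δ_solid = L₀ − L_s = 91.8 − 40.7 = 51.1 mm
δ = F/k = 620/9.2956 = 66.698 mm
δ ≥ δ_solid → spring goes solid

YES, δ = 66.7 mm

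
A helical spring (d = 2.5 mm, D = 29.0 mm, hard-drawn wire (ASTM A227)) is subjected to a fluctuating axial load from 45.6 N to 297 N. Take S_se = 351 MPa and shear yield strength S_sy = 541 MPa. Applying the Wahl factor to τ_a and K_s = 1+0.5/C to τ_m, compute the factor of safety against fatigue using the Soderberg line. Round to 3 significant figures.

0.289

C = D/d = 29.0/2.5 = 11.6000; K_W = (4C−1)/(4C−4)+0.615/C = 1.1238; K_s = 1+0.5/C = 1.0431
F_a = (F_max−F_min)/2 = 125.7 N; F_m = (F_max+F_min)/2 = 171.3 N
τ_a = K_W·8F_aD/(πd³) = 1.1238 × 594.09 = 667.62 MPa
τ_m = K_s·8F_mD/(πd³) = 1.0431 × 809.61 = 844.51 MPa
Soderberg: 1/n_f = τ_a/S_se + τ_m/S_sy = 667.62/351 + 844.51/541 = 1.90206 + 1.56101 = 3.4631
n_f = 1/3.4631 = 0.2888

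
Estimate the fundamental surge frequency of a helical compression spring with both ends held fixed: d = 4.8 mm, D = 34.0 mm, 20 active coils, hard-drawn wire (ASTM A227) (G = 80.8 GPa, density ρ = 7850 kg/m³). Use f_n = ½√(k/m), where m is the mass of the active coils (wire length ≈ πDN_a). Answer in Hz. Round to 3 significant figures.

75.0 Hz

k = Gd⁴/(8D³N_a) = (80.8×10³)(4.8⁴)/(8·34.0³·20) = 6.8206 N/mm = 6820.6 N/m
Wire length L = πDN_a = π·34.0·20 = 2136.3 mm
m = ρ·(πd²/4)·L = 7850 × 18.096×10⁻⁶ m² × 2.1363 m = 0.30346 kg
f_n = ½√(k/m) = 0.5·√(6820.6/0.30346) = 0.5·√(22476) = 74.96 Hz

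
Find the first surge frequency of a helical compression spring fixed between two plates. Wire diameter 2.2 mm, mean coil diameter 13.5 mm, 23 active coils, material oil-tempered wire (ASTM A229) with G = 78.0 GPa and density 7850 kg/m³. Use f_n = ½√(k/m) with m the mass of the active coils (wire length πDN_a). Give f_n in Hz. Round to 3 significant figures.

186 Hz

k = Gd⁴/(8D³N_a) = (78.0×10³)(2.2⁴)/(8·13.5³·23) = 4.0361 N/mm = 4036.1 N/m
Wire length L = πDN_a = π·13.5·23 = 975.46 mm
m = ρ·(πd²/4)·L = 7850 × 3.8013×10⁻⁶ m² × 0.97546 m = 0.029108 kg
f_n = ½√(k/m) = 0.5·√(4036.1/0.029108) = 0.5·√(1.3866e+05) = 186.19 Hz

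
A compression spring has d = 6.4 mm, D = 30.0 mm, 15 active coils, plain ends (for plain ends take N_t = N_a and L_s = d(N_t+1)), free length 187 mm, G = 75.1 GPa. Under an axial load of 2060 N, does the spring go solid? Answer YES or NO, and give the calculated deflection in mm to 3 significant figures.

NO, δ = 53.0 mm

k = Gd⁴/(8D³N_a) = (75.1×10³)(6.4⁴)/(8·30.0³·15) = 38.888 N/mm
N_t = 15; L_s = 6.4·16 = 102.4 mm; δ_solid = L₀ − L_s = 187 − 102.4 = 84.6 mm
δ = F/k = 2060/38.888 = 52.973 mm
δ < δ_solid → spring does not go solid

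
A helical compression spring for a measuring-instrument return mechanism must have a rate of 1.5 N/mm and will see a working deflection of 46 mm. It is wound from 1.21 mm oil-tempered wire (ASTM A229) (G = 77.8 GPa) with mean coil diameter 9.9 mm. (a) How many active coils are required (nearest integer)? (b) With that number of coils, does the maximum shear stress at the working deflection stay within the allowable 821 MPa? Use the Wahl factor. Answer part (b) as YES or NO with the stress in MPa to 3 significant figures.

N_a = Gd⁴/(8D³k) = (77.8×10³)(1.21⁴)/(8·9.9³·1.5) = 14.32 → N_a = 14
Actual rate k = Gd⁴/(8D³·14) = 1.5346 N/mm
Working load F = kδ = 1.5346·46 = 70.592 N
C = 9.9/1.21 = 8.1818; K_W = (4C−1)/(4C−4)+0.615/C = 1.1796
τ_max = K_W·8FD/(πd³) = 1.1796·1004.6 = 1185 MPa
τ_max > 821 MPa → exceeds allowable

(a) 14 coils; (b) NO, τ_max = 1180 MPa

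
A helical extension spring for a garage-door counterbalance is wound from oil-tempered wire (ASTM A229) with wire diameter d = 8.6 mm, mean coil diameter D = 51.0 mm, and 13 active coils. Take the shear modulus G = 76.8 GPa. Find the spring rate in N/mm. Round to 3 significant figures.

30.5 N/mm

k = Gd⁴/(8D³N_a) = (76.8×10³ × 8.6⁴) / (8 × 51.0³ × 13)
  = 4.20102e+08 / 1.37957e+07 = 30.452 N/mm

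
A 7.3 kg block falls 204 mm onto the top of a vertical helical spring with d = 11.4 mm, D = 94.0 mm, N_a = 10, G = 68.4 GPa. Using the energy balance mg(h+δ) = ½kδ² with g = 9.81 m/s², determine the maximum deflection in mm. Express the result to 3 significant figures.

k = Gd⁴/(8D³N_a) = (68.4×10³)(11.4⁴)/(8·94.0³·10) = 17.386 N/mm
W = mg = 7.3 × 9.81 = 71.613 N
½kδ² − Wδ − Wh = 0 → δ = (W + √(W² + 2kWh))/k
δ = (71.613 + √(5128.4 + 507989))/17.386 = (71.613 + 716.32)/17.386 = 45.32 mm

45.3 mm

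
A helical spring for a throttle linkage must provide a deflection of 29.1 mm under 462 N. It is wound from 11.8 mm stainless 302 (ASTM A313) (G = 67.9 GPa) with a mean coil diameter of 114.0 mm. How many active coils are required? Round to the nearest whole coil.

Required rate k = F/δ = 462/29.1 = 15.876 N/mm
N_a = Gd⁴/(8D³k) = (67.9×10³ × 11.8⁴)/(8 × 114.0³ × 15.876)
    = 1.31643e+09 / 1.88171e+08 = 6.996 → 7 coils

7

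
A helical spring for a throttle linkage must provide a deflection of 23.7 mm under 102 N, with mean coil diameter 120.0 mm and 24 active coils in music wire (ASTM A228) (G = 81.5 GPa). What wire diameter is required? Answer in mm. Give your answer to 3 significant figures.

11.5 mm

Required rate k = F/δ = 102/23.7 = 4.3038 N/mm
d = (8D³N_a·k / G)^(1/4) = (8·120.0³·24·4.3038 / (81.5×10³))^0.25
  = (17520)^0.25 = 11.5050 mm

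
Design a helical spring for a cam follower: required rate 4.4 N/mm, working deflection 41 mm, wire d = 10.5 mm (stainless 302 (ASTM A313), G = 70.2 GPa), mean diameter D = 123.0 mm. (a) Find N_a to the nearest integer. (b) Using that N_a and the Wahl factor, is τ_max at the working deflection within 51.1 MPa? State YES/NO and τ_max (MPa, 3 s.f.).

N_a = Gd⁴/(8D³k) = (70.2×10³)(10.5⁴)/(8·123.0³·4.4) = 13.03 → N_a = 13
Actual rate k = Gd⁴/(8D³·13) = 4.4091 N/mm
Working load F = kδ = 4.4091·41 = 180.77 N
C = 123.0/10.5 = 11.7143; K_W = (4C−1)/(4C−4)+0.615/C = 1.1225
τ_max = K_W·8FD/(πd³) = 1.1225·48.911 = 54.903 MPa
τ_max > 51.1 MPa → exceeds allowable

(a) 13 coils; (b) NO, τ_max = 54.9 MPa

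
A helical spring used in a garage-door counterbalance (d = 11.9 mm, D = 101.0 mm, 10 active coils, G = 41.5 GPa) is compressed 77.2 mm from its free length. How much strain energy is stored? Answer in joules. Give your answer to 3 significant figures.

k = Gd⁴/(8D³N_a) = (41.5×10³)(11.9⁴)/(8·101.0³·10) = 10.097 N/mm
U = ½kδ² = 0.5 × 10.097 × 77.2² = 30088 N·mm = 30.088 J

30.1 J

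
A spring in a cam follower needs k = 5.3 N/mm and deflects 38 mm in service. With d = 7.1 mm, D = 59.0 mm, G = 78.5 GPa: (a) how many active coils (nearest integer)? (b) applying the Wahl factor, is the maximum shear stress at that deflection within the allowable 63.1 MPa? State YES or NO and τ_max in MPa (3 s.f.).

N_a = Gd⁴/(8D³k) = (78.5×10³)(7.1⁴)/(8·59.0³·5.3) = 22.91 → N_a = 23
Actual rate k = Gd⁴/(8D³·23) = 5.2787 N/mm
Working load F = kδ = 5.2787·38 = 200.59 N
C = 59.0/7.1 = 8.3099; K_W = (4C−1)/(4C−4)+0.615/C = 1.1766
τ_max = K_W·8FD/(πd³) = 1.1766·84.203 = 99.075 MPa
τ_max > 63.1 MPa → exceeds allowable

(a) 23 coils; (b) NO, τ_max = 99.1 MPa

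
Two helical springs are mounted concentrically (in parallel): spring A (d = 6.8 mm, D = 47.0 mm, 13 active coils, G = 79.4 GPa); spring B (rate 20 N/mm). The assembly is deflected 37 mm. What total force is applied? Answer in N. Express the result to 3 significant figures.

k_A = Gd⁴/(8D³N_a) = (79.4×10³)(6.8⁴)/(8·47.0³·13) = 15.723 N/mm
Parallel: k_eq = 15.723 + 20 = 35.723 N/mm
F = k_eq·δ = 35.723·37 = 1321.7 N

1320 N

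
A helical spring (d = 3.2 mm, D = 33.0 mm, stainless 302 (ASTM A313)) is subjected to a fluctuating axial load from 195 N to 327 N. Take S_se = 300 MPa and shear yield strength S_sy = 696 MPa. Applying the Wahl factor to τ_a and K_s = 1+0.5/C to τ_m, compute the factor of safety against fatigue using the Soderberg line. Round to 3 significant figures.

C = D/d = 33.0/3.2 = 10.3125; K_W = (4C−1)/(4C−4)+0.615/C = 1.1402; K_s = 1+0.5/C = 1.0485
F_a = (F_max−F_min)/2 = 66 N; F_m = (F_max+F_min)/2 = 261 N
τ_a = K_W·8F_aD/(πd³) = 1.1402 × 169.26 = 192.98 MPa
τ_m = K_s·8F_mD/(πd³) = 1.0485 × 669.34 = 701.79 MPa
Soderberg: 1/n_f = τ_a/S_se + τ_m/S_sy = 192.98/300 + 701.79/696 = 0.64328 + 1.00832 = 1.6516
n_f = 1/1.6516 = 0.6055

0.605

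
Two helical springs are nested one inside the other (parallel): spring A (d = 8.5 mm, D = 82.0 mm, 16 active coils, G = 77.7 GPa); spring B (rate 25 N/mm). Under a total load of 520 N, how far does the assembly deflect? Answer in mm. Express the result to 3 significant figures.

16.9 mm

k_A = Gd⁴/(8D³N_a) = (77.7×10³)(8.5⁴)/(8·82.0³·16) = 5.7471 N/mm
Parallel: k_eq = 5.7471 + 25 = 30.747 N/mm
δ = F/k_eq = 520/30.747 = 16.912 mm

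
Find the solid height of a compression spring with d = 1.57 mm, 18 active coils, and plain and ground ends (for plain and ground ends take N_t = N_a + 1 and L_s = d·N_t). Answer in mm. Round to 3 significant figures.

plain and ground ends: N_t = N_a + 1 = 18 + 1 = 19
L_s = d·N_t = 1.57 × 19 = 29.83 mm

29.8 mm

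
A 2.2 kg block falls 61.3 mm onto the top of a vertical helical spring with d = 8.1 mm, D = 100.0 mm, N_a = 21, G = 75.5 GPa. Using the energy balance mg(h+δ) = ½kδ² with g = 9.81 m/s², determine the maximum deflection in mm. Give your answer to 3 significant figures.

k = Gd⁴/(8D³N_a) = (75.5×10³)(8.1⁴)/(8·100.0³·21) = 1.9345 N/mm
W = mg = 2.2 × 9.81 = 21.582 N
½kδ² − Wδ − Wh = 0 → δ = (W + √(W² + 2kWh))/k
δ = (21.582 + √(465.78 + 5118.7))/1.9345 = (21.582 + 74.729)/1.9345 = 49.785 mm

49.8 mm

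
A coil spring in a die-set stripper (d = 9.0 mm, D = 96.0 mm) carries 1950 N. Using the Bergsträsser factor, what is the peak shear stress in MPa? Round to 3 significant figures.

736 MPa

Spring index C = D/d = 96.0/9.0 = 10.6667
K_B = (4C+2)/(4C−3) = 44.667/39.667 = 1.1261
τ₀ = 8FD/(πd³) = 8·1950·96.0/(π·9.0³) = 1.4976e+06/2290.2 = 653.91 MPa
τ_max = K·τ₀ = 1.1261 × 653.91 = 736.34 MPa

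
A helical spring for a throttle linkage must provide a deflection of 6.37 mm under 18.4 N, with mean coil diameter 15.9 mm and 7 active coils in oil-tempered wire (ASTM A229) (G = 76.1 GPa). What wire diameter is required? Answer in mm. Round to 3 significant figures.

1.71 mm

Required rate k = F/δ = 18.4/6.37 = 2.8885 N/mm
d = (8D³N_a·k / G)^(1/4) = (8·15.9³·7·2.8885 / (76.1×10³))^0.25
  = (8.5442)^0.25 = 1.7097 mm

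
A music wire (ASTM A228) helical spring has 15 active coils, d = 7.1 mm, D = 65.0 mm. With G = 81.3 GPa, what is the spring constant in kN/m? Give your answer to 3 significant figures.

6.27 kN/m

k = Gd⁴/(8D³N_a) = (81.3×10³ × 7.1⁴) / (8 × 65.0³ × 15)
  = 2.06597e+08 / 3.2955e+07 = 6.2691 N/mm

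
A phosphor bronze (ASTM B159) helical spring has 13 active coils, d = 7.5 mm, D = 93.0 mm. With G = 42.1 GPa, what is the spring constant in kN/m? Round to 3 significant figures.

1.59 kN/m

k = Gd⁴/(8D³N_a) = (42.1×10³ × 7.5⁴) / (8 × 93.0³ × 13)
  = 1.33207e+08 / 8.36531e+07 = 1.5924 N/mm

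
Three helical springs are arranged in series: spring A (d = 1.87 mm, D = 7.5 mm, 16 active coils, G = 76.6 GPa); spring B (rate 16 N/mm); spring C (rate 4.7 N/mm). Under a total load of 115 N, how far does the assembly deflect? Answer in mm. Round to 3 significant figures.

38.3 mm

k_A = Gd⁴/(8D³N_a) = (76.6×10³)(1.87⁴)/(8·7.5³·16) = 17.346 N/mm
Series: 1/k_eq = 1/17.346 + 1/16 + 1/4.7 = 0.33292; k_eq = 3.0038 N/mm
δ = F/k_eq = 115/3.0038 = 38.285 mm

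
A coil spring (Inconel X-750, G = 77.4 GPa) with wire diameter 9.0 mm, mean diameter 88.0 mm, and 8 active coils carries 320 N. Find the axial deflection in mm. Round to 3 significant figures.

27.5 mm

k = Gd⁴/(8D³N_a) = (77.4×10³)(9.0⁴)/(8·88.0³·8) = 11.643 N/mm
δ = F/k = 320 / 11.643 = 27.483 mm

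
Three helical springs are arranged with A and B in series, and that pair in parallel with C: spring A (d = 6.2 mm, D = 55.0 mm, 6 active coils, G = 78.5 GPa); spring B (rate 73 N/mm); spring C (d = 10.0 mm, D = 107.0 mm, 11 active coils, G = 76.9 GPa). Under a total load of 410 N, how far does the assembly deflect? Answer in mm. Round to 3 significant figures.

k_A = Gd⁴/(8D³N_a) = (78.5×10³)(6.2⁴)/(8·55.0³·6) = 14.525 N/mm
k_C = Gd⁴/(8D³N_a) = (76.9×10³)(10.0⁴)/(8·107.0³·11) = 7.1333 N/mm
Springs A,B series: k_AB = 1/(1/14.525+1/73) = 12.114 N/mm; parallel with C: k_eq = 12.114+7.1333 = 19.248 N/mm
δ = F/k_eq = 410/19.248 = 21.301 mm

21.3 mm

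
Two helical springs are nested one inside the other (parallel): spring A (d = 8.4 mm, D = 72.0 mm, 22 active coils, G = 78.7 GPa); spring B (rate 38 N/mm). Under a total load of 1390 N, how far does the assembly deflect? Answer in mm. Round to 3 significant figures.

k_A = Gd⁴/(8D³N_a) = (78.7×10³)(8.4⁴)/(8·72.0³·22) = 5.9646 N/mm
Parallel: k_eq = 5.9646 + 38 = 43.965 N/mm
δ = F/k_eq = 1390/43.965 = 31.616 mm

31.6 mm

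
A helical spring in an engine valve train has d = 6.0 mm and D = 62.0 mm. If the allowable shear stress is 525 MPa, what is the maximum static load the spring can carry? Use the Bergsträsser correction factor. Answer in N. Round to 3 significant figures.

635 N

C = D/d = 62.0/6.0 = 10.3333
K_B = (4C+2)/(4C−3) = 43.333/38.333 = 1.1304
τ_max = K·8FD/(πd³) → F_max = τ_allow·πd³/(8DK)
F_max = 525·π·6.0³/(8·62.0·1.1304) = 3.5626e+05/560.7 = 635.38 N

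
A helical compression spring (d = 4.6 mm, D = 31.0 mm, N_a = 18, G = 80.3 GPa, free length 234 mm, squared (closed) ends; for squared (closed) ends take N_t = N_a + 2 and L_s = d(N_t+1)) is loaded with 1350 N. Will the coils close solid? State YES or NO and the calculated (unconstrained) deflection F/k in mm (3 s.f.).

YES, δ = 161 mm

k = Gd⁴/(8D³N_a) = (80.3×10³)(4.6⁴)/(8·31.0³·18) = 8.3811 N/mm
N_t = 20; L_s = 4.6·21 = 96.6 mm; δ_solid = L₀ − L_s = 234 − 96.6 = 137.4 mm
δ = F/k = 1350/8.3811 = 161.08 mm
δ ≥ δ_solid → spring goes solid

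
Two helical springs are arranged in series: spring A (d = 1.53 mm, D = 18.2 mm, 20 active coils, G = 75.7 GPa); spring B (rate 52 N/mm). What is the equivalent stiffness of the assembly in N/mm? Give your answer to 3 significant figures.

k_A = Gd⁴/(8D³N_a) = (75.7×10³)(1.53⁴)/(8·18.2³·20) = 0.43006 N/mm
Series: 1/k_eq = 1/0.43006 + 1/52 = 2.3445; k_eq = 0.42653 N/mm

0.427 N/mm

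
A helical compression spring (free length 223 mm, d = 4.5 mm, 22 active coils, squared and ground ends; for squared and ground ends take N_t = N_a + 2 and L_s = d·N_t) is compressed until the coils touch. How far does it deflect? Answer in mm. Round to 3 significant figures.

N_t = 24; L_s = 4.5·24 = 108 mm
δ_solid = L₀ − L_s = 223 − 108 = 115 mm

115 mm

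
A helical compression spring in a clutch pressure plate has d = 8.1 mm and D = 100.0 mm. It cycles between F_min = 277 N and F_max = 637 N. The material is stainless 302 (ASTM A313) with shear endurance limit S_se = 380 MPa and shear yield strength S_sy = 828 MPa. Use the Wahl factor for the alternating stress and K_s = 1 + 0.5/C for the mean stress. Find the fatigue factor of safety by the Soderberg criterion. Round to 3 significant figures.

C = D/d = 100.0/8.1 = 12.3457; K_W = (4C−1)/(4C−4)+0.615/C = 1.1159; K_s = 1+0.5/C = 1.0405
F_a = (F_max−F_min)/2 = 180 N; F_m = (F_max+F_min)/2 = 457 N
τ_a = K_W·8F_aD/(πd³) = 1.1159 × 86.25 = 96.248 MPa
τ_m = K_s·8F_mD/(πd³) = 1.0405 × 218.98 = 227.85 MPa
Soderberg: 1/n_f = τ_a/S_se + τ_m/S_sy = 96.248/380 + 227.85/828 = 0.25328 + 0.27518 = 0.52846
n_f = 1/0.52846 = 1.892

1.89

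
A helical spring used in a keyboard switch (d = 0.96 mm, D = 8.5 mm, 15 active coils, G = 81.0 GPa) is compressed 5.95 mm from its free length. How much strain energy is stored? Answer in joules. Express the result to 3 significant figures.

0.0165 J

k = Gd⁴/(8D³N_a) = (81.0×10³)(0.96⁴)/(8·8.5³·15) = 0.93354 N/mm
U = ½kδ² = 0.5 × 0.93354 × 5.95² = 16.525 N·mm = 0.016525 J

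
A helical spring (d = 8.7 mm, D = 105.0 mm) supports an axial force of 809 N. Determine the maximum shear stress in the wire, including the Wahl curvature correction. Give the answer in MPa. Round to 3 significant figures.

367 MPa

Spring index C = D/d = 105.0/8.7 = 12.0690
K_W = (4C−1)/(4C−4) + 0.615/C = 47.276/44.276 + 0.0510 = 1.1187
τ₀ = 8FD/(πd³) = 8·809·105.0/(π·8.7³) = 679560/2068.7 = 328.49 MPa
τ_max = K·τ₀ = 1.1187 × 328.49 = 367.48 MPa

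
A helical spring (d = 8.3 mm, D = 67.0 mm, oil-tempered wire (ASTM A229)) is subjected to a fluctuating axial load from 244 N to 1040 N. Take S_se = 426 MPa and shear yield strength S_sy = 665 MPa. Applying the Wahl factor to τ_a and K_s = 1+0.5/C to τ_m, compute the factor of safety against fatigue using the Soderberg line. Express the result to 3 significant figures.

C = D/d = 67.0/8.3 = 8.0723; K_W = (4C−1)/(4C−4)+0.615/C = 1.1822; K_s = 1+0.5/C = 1.0619
F_a = (F_max−F_min)/2 = 398 N; F_m = (F_max+F_min)/2 = 642 N
τ_a = K_W·8F_aD/(πd³) = 1.1822 × 118.76 = 140.4 MPa
τ_m = K_s·8F_mD/(πd³) = 1.0619 × 191.56 = 203.43 MPa
Soderberg: 1/n_f = τ_a/S_se + τ_m/S_sy = 140.4/426 + 203.43/665 = 0.32958 + 0.30591 = 0.63549
n_f = 1/0.63549 = 1.574

1.57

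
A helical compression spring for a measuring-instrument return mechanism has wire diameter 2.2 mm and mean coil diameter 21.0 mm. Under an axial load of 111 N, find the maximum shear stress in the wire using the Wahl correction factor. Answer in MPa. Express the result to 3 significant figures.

642 MPa

Spring index C = D/d = 21.0/2.2 = 9.5455
K_W = (4C−1)/(4C−4) + 0.615/C = 37.182/34.182 + 0.0644 = 1.1522
τ₀ = 8FD/(πd³) = 8·111·21.0/(π·2.2³) = 18648/33.452 = 557.46 MPa
τ_max = K·τ₀ = 1.1522 × 557.46 = 642.3 MPa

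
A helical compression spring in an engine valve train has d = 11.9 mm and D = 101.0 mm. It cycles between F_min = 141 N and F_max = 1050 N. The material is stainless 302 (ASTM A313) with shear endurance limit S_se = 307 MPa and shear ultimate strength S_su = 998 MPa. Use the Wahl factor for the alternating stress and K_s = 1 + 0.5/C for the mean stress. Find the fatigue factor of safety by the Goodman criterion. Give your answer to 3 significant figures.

2.77

C = D/d = 101.0/11.9 = 8.4874; K_W = (4C−1)/(4C−4)+0.615/C = 1.1726; K_s = 1+0.5/C = 1.0589
F_a = (F_max−F_min)/2 = 454.5 N; F_m = (F_max+F_min)/2 = 595.5 N
τ_a = K_W·8F_aD/(πd³) = 1.1726 × 69.367 = 81.342 MPa
τ_m = K_s·8F_mD/(πd³) = 1.0589 × 90.887 = 96.241 MPa
Goodman: 1/n_f = τ_a/S_se + τ_m/S_su = 81.342/307 + 96.241/998 = 0.26496 + 0.09643 = 0.36139
n_f = 1/0.36139 = 2.767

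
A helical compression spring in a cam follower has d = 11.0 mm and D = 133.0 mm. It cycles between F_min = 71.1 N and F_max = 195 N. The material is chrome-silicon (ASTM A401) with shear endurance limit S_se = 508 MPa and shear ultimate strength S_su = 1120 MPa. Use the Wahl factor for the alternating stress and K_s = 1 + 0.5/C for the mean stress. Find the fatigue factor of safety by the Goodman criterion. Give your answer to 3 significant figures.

C = D/d = 133.0/11.0 = 12.0909; K_W = (4C−1)/(4C−4)+0.615/C = 1.1185; K_s = 1+0.5/C = 1.0414
F_a = (F_max−F_min)/2 = 61.95 N; F_m = (F_max+F_min)/2 = 133.05 N
τ_a = K_W·8F_aD/(πd³) = 1.1185 × 15.764 = 17.631 MPa
τ_m = K_s·8F_mD/(πd³) = 1.0414 × 33.855 = 35.255 MPa
Goodman: 1/n_f = τ_a/S_se + τ_m/S_su = 17.631/508 + 35.255/1120 = 0.03471 + 0.03148 = 0.066186
n_f = 1/0.066186 = 15.11

15.1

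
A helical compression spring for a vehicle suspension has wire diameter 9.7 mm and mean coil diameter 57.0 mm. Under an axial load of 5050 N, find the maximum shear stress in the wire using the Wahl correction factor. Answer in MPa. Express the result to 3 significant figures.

Spring index C = D/d = 57.0/9.7 = 5.8763
K_W = (4C−1)/(4C−4) + 0.615/C = 22.505/19.505 + 0.1047 = 1.2585
τ₀ = 8FD/(πd³) = 8·5050·57.0/(π·9.7³) = 2.3028e+06/2867.2 = 803.14 MPa
τ_max = K·τ₀ = 1.2585 × 803.14 = 1010.7 MPa

1010 MPa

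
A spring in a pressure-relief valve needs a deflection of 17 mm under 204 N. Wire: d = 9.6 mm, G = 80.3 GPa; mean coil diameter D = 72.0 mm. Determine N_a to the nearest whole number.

19

Required rate k = F/δ = 204/17 = 12 N/mm
N_a = Gd⁴/(8D³k) = (80.3×10³ × 9.6⁴)/(8 × 72.0³ × 12)
    = 6.82025e+08 / 3.58318e+07 = 19.03 → 19 coils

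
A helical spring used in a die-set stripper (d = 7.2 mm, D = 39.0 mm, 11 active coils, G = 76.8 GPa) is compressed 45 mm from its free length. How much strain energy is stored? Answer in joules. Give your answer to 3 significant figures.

k = Gd⁴/(8D³N_a) = (76.8×10³)(7.2⁴)/(8·39.0³·11) = 39.538 N/mm
U = ½kδ² = 0.5 × 39.538 × 45² = 40032 N·mm = 40.032 J

40.0 J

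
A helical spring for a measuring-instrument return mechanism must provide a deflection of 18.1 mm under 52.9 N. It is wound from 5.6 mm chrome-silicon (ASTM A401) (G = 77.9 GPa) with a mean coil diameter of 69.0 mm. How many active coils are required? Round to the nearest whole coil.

Required rate k = F/δ = 52.9/18.1 = 2.9227 N/mm
N_a = Gd⁴/(8D³k) = (77.9×10³ × 5.6⁴)/(8 × 69.0³ × 2.9227)
    = 7.66107e+07 / 7.68094e+06 = 9.974 → 10 coils

10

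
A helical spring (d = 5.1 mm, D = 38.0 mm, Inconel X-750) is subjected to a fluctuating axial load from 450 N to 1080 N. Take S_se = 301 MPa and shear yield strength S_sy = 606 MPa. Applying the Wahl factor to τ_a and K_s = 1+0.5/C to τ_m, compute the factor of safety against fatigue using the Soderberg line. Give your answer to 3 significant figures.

C = D/d = 38.0/5.1 = 7.4510; K_W = (4C−1)/(4C−4)+0.615/C = 1.1988; K_s = 1+0.5/C = 1.0671
F_a = (F_max−F_min)/2 = 315 N; F_m = (F_max+F_min)/2 = 765 N
τ_a = K_W·8F_aD/(πd³) = 1.1988 × 229.79 = 275.47 MPa
τ_m = K_s·8F_mD/(πd³) = 1.0671 × 558.05 = 595.5 MPa
Soderberg: 1/n_f = τ_a/S_se + τ_m/S_sy = 275.47/301 + 595.5/606 = 0.91518 + 0.98267 = 1.8978
n_f = 1/1.8978 = 0.5269

0.527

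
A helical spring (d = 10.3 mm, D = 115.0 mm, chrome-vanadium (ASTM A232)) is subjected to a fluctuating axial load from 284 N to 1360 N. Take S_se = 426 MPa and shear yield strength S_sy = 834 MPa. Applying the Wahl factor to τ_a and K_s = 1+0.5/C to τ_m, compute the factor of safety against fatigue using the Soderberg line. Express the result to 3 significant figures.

C = D/d = 115.0/10.3 = 11.1650; K_W = (4C−1)/(4C−4)+0.615/C = 1.1289; K_s = 1+0.5/C = 1.0448
F_a = (F_max−F_min)/2 = 538 N; F_m = (F_max+F_min)/2 = 822 N
τ_a = K_W·8F_aD/(πd³) = 1.1289 × 144.18 = 162.76 MPa
τ_m = K_s·8F_mD/(πd³) = 1.0448 × 220.29 = 230.16 MPa
Soderberg: 1/n_f = τ_a/S_se + τ_m/S_sy = 162.76/426 + 230.16/834 = 0.38207 + 0.27597 = 0.65804
n_f = 1/0.65804 = 1.52

1.52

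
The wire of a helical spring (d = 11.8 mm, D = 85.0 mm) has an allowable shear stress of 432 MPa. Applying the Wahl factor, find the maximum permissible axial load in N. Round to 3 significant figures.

2720 N

C = D/d = 85.0/11.8 = 7.2034
K_W = (4C−1)/(4C−4) + 0.615/C = 27.814/24.814 + 0.0854 = 1.2063
τ_max = K·8FD/(πd³) → F_max = τ_allow·πd³/(8DK)
F_max = 432·π·11.8³/(8·85.0·1.2063) = 2.2299e+06/820.27 = 2718.5 N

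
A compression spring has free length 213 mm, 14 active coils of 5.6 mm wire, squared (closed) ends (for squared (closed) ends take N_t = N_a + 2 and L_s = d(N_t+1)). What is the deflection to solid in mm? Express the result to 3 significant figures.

N_t = 16; L_s = 5.6·17 = 95.2 mm
δ_solid = L₀ − L_s = 213 − 95.2 = 117.8 mm

118 mm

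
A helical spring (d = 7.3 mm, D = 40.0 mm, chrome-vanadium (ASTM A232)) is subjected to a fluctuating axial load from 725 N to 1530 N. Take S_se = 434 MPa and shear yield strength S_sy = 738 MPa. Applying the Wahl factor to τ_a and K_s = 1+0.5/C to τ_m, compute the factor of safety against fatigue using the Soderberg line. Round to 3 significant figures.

1.34

C = D/d = 40.0/7.3 = 5.4795; K_W = (4C−1)/(4C−4)+0.615/C = 1.2797; K_s = 1+0.5/C = 1.0913
F_a = (F_max−F_min)/2 = 402.5 N; F_m = (F_max+F_min)/2 = 1127.5 N
τ_a = K_W·8F_aD/(πd³) = 1.2797 × 105.39 = 134.86 MPa
τ_m = K_s·8F_mD/(πd³) = 1.0913 × 295.22 = 322.16 MPa
Soderberg: 1/n_f = τ_a/S_se + τ_m/S_sy = 134.86/434 + 322.16/738 = 0.31075 + 0.43653 = 0.74728
n_f = 1/0.74728 = 1.338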